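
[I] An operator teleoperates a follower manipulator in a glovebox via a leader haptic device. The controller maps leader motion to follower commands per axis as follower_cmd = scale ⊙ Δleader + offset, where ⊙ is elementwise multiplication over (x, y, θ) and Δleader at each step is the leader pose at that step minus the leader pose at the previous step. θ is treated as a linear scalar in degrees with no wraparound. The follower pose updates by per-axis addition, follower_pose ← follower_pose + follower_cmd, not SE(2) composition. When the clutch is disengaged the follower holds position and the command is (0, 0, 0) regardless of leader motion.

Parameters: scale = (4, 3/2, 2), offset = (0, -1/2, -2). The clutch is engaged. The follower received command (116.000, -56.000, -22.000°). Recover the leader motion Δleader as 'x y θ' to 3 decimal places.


29.000 -37.000 -10.000

axis x: (116.000 − 0) / (4) = 29.000
axis y: (-56.000 − -1/2) / (3/2) = -37.000
axis θ: (-22.000 − -2) / (2) = -10.000


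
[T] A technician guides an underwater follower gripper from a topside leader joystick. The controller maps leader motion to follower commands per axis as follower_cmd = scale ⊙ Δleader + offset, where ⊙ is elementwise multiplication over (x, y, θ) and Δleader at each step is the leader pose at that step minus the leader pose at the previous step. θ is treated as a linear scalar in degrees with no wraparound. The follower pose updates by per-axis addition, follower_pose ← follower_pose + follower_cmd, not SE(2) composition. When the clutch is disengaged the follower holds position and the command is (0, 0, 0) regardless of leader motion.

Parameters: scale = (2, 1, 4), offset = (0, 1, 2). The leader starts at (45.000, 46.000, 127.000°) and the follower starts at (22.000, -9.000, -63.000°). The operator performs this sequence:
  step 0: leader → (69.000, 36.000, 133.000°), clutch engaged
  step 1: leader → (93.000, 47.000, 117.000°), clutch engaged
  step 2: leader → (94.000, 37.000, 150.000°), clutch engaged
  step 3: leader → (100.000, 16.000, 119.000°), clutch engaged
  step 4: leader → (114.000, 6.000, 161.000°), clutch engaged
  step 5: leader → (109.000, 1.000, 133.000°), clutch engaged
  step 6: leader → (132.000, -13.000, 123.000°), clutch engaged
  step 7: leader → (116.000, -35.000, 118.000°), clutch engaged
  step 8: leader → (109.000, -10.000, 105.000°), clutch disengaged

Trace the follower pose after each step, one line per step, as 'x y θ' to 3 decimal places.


70.000 -18.000 -37.000
118.000 -6.000 -99.000
120.000 -15.000 35.000
132.000 -35.000 -87.000
160.000 -44.000 83.000
150.000 -48.000 -27.000
196.000 -61.000 -65.000
164.000 -82.000 -83.000
164.000 -82.000 -83.000

step 0: Δleader=(24.000, -10.000, 6.000°), engaged; cmd=(48.000, -9.000, 26.000°) → follower=(70.000, -18.000, -37.000°)
step 1: Δleader=(24.000, 11.000, -16.000°), engaged; cmd=(48.000, 12.000, -62.000°) → follower=(118.000, -6.000, -99.000°)
step 2: Δleader=(1.000, -10.000, 33.000°), engaged; cmd=(2.000, -9.000, 134.000°) → follower=(120.000, -15.000, 35.000°)
step 3: Δleader=(6.000, -21.000, -31.000°), engaged; cmd=(12.000, -20.000, -122.000°) → follower=(132.000, -35.000, -87.000°)
step 4: Δleader=(14.000, -10.000, 42.000°), engaged; cmd=(28.000, -9.000, 170.000°) → follower=(160.000, -44.000, 83.000°)
step 5: Δleader=(-5.000, -5.000, -28.000°), engaged; cmd=(-10.000, -4.000, -110.000°) → follower=(150.000, -48.000, -27.000°)
step 6: Δleader=(23.000, -14.000, -10.000°), engaged; cmd=(46.000, -13.000, -38.000°) → follower=(196.000, -61.000, -65.000°)
step 7: Δleader=(-16.000, -22.000, -5.000°), engaged; cmd=(-32.000, -21.000, -18.000°) → follower=(164.000, -82.000, -83.000°)
step 8: Δleader=(-7.000, 25.000, -13.000°), disengaged; cmd=(0,0,0) → follower holds at (164.000, -82.000, -83.000°)


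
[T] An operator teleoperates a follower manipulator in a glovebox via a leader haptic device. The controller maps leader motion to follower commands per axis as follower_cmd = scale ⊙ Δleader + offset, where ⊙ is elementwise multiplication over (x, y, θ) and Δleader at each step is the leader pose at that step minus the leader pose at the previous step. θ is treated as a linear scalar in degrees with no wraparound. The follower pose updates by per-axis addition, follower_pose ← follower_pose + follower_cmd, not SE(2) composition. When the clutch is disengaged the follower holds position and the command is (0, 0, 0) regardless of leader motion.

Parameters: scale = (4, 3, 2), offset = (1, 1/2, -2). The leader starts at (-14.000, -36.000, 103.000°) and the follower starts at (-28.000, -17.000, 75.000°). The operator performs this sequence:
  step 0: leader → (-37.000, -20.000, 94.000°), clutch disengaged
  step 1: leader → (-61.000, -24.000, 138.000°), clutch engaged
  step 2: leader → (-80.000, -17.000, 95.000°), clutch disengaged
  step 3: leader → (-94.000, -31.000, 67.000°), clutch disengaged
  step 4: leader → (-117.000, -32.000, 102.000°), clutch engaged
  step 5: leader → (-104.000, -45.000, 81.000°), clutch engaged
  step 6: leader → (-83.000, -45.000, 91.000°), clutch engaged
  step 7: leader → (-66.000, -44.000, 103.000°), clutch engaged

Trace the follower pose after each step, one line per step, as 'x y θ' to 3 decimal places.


-28.000 -17.000 75.000
-123.000 -28.500 161.000
-123.000 -28.500 161.000
-123.000 -28.500 161.000
-214.000 -31.000 229.000
-161.000 -69.500 185.000
-76.000 -69.000 203.000
-7.000 -65.500 225.000

step 0: Δleader=(-23.000, 16.000, -9.000°), disengaged; cmd=(0,0,0) → follower holds at (-28.000, -17.000, 75.000°)
step 1: Δleader=(-24.000, -4.000, 44.000°), engaged; cmd=(-95.000, -11.500, 86.000°) → follower=(-123.000, -28.500, 161.000°)
step 2: Δleader=(-19.000, 7.000, -43.000°), disengaged; cmd=(0,0,0) → follower holds at (-123.000, -28.500, 161.000°)
step 3: Δleader=(-14.000, -14.000, -28.000°), disengaged; cmd=(0,0,0) → follower holds at (-123.000, -28.500, 161.000°)
step 4: Δleader=(-23.000, -1.000, 35.000°), engaged; cmd=(-91.000, -2.500, 68.000°) → follower=(-214.000, -31.000, 229.000°)
step 5: Δleader=(13.000, -13.000, -21.000°), engaged; cmd=(53.000, -38.500, -44.000°) → follower=(-161.000, -69.500, 185.000°)
step 6: Δleader=(21.000, 0.000, 10.000°), engaged; cmd=(85.000, 0.500, 18.000°) → follower=(-76.000, -69.000, 203.000°)
step 7: Δleader=(17.000, 1.000, 12.000°), engaged; cmd=(69.000, 3.500, 22.000°) → follower=(-7.000, -65.500, 225.000°)


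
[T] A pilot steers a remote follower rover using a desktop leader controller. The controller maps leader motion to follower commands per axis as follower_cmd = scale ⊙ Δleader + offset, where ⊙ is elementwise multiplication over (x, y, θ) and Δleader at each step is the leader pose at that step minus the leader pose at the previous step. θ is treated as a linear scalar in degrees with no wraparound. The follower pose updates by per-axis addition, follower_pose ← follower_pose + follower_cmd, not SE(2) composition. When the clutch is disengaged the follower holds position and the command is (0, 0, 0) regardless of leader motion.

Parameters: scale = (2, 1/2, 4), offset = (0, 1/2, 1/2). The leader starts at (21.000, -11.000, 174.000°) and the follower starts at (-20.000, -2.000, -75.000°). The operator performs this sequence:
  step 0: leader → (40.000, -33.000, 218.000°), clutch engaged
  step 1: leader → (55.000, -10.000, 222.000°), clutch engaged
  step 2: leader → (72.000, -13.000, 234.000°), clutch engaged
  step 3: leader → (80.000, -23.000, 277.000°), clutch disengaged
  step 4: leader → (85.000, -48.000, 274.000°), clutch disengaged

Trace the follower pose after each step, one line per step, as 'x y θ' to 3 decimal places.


18.000 -12.500 101.500
48.000 -0.500 118.000
82.000 -1.500 166.500
82.000 -1.500 166.500
82.000 -1.500 166.500

step 0: Δleader=(19.000, -22.000, 44.000°), engaged; cmd=(38.000, -10.500, 176.500°) → follower=(18.000, -12.500, 101.500°)
step 1: Δleader=(15.000, 23.000, 4.000°), engaged; cmd=(30.000, 12.000, 16.500°) → follower=(48.000, -0.500, 118.000°)
step 2: Δleader=(17.000, -3.000, 12.000°), engaged; cmd=(34.000, -1.000, 48.500°) → follower=(82.000, -1.500, 166.500°)
step 3: Δleader=(8.000, -10.000, 43.000°), disengaged; cmd=(0,0,0) → follower holds at (82.000, -1.500, 166.500°)
step 4: Δleader=(5.000, -25.000, -3.000°), disengaged; cmd=(0,0,0) → follower holds at (82.000, -1.500, 166.500°)


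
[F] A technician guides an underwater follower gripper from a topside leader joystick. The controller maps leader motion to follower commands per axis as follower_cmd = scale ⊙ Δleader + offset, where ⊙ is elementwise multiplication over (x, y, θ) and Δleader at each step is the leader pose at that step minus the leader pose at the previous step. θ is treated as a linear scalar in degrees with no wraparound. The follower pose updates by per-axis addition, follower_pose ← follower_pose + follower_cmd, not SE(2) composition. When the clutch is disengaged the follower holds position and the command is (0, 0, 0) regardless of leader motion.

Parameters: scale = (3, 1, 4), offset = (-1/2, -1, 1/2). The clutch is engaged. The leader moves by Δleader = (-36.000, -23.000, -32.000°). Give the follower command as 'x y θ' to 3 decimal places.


-108.500 -24.000 -127.500

axis x: 3·-36.000 + -1/2 = -108.500
axis y: 1·-23.000 + -1 = -24.000
axis θ: 4·-32.000 + 1/2 = -127.500


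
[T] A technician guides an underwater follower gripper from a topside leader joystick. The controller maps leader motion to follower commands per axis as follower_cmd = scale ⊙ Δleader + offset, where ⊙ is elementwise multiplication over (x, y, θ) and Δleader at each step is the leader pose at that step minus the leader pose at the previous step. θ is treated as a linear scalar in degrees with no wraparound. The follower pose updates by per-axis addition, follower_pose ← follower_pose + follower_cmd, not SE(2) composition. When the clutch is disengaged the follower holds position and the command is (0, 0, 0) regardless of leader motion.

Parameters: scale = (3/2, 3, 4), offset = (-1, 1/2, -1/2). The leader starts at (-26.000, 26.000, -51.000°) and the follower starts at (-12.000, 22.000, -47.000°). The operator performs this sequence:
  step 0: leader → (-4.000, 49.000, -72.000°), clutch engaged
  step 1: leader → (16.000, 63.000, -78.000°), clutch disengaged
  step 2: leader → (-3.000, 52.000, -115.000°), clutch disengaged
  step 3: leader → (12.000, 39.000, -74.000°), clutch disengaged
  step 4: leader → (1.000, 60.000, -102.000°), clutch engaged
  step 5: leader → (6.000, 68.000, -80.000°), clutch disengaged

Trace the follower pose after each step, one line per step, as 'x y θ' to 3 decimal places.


20.000 91.500 -131.500
20.000 91.500 -131.500
20.000 91.500 -131.500
20.000 91.500 -131.500
2.500 155.000 -244.000
2.500 155.000 -244.000

step 0: Δleader=(22.000, 23.000, -21.000°), engaged; cmd=(32.000, 69.500, -84.500°) → follower=(20.000, 91.500, -131.500°)
step 1: Δleader=(20.000, 14.000, -6.000°), disengaged; cmd=(0,0,0) → follower holds at (20.000, 91.500, -131.500°)
step 2: Δleader=(-19.000, -11.000, -37.000°), disengaged; cmd=(0,0,0) → follower holds at (20.000, 91.500, -131.500°)
step 3: Δleader=(15.000, -13.000, 41.000°), disengaged; cmd=(0,0,0) → follower holds at (20.000, 91.500, -131.500°)
step 4: Δleader=(-11.000, 21.000, -28.000°), engaged; cmd=(-17.500, 63.500, -112.500°) → follower=(2.500, 155.000, -244.000°)
step 5: Δleader=(5.000, 8.000, 22.000°), disengaged; cmd=(0,0,0) → follower holds at (2.500, 155.000, -244.000°)


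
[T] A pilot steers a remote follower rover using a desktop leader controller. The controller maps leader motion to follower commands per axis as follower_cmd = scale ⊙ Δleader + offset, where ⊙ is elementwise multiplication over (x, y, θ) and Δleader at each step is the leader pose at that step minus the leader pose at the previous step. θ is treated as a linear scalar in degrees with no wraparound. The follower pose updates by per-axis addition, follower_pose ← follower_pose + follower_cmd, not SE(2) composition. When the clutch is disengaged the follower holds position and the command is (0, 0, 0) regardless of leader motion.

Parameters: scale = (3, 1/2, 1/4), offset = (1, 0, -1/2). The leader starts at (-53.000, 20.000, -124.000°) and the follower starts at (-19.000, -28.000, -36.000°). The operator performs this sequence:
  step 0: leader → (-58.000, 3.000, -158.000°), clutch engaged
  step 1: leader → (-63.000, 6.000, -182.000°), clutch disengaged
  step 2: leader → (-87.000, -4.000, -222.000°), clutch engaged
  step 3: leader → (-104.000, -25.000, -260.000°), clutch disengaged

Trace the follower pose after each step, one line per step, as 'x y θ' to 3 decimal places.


-33.000 -36.500 -45.000
-33.000 -36.500 -45.000
-104.000 -41.500 -55.500
-104.000 -41.500 -55.500

step 0: Δleader=(-5.000, -17.000, -34.000°), engaged; cmd=(-14.000, -8.500, -9.000°) → follower=(-33.000, -36.500, -45.000°)
step 1: Δleader=(-5.000, 3.000, -24.000°), disengaged; cmd=(0,0,0) → follower holds at (-33.000, -36.500, -45.000°)
step 2: Δleader=(-24.000, -10.000, -40.000°), engaged; cmd=(-71.000, -5.000, -10.500°) → follower=(-104.000, -41.500, -55.500°)
step 3: Δleader=(-17.000, -21.000, -38.000°), disengaged; cmd=(0,0,0) → follower holds at (-104.000, -41.500, -55.500°)


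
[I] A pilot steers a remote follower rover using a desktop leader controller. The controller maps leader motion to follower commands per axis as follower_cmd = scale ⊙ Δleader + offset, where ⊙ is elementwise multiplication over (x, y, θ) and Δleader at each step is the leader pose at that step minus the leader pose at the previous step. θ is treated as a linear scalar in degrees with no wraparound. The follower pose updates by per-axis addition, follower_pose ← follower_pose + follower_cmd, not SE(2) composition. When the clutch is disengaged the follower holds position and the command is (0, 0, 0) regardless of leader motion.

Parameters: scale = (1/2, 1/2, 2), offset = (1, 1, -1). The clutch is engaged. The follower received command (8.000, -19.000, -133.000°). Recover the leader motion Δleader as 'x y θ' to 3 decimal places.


axis x: (8.000 − 1) / (1/2) = 14.000
axis y: (-19.000 − 1) / (1/2) = -40.000
axis θ: (-133.000 − -1) / (2) = -66.000

14.000 -40.000 -66.000


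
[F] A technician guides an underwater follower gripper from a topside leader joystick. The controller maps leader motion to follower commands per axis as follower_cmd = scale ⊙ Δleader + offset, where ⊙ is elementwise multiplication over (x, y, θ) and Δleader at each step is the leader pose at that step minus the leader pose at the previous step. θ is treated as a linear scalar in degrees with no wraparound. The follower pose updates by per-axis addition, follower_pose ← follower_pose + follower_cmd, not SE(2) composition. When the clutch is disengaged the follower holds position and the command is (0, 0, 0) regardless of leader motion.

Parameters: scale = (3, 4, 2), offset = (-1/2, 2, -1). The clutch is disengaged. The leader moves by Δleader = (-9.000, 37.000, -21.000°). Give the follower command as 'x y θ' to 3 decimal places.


clutch disengaged → follower holds; cmd = (0, 0, 0)

0.000 0.000 0.000


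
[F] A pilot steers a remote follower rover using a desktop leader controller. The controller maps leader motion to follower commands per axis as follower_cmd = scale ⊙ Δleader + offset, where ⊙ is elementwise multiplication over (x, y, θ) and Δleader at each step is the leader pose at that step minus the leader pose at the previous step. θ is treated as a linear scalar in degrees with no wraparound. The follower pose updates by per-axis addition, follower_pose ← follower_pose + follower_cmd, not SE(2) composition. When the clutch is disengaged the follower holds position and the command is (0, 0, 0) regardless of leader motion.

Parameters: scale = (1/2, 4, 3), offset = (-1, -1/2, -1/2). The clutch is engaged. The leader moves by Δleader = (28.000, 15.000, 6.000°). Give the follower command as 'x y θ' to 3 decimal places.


13.000 59.500 17.500

axis x: 1/2·28.000 + -1 = 13.000
axis y: 4·15.000 + -1/2 = 59.500
axis θ: 3·6.000 + -1/2 = 17.500


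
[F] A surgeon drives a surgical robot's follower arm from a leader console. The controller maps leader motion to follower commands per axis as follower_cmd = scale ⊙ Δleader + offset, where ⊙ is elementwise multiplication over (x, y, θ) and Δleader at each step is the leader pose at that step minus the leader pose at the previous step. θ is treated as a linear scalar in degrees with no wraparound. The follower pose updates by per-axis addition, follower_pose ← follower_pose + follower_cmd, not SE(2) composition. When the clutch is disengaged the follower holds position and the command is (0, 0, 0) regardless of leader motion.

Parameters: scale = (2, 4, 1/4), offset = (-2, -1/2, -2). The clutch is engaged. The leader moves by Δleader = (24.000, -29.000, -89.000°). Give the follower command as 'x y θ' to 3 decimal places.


46.000 -116.500 -24.250

axis x: 2·24.000 + -2 = 46.000
axis y: 4·-29.000 + -1/2 = -116.500
axis θ: 1/4·-89.000 + -2 = -24.250


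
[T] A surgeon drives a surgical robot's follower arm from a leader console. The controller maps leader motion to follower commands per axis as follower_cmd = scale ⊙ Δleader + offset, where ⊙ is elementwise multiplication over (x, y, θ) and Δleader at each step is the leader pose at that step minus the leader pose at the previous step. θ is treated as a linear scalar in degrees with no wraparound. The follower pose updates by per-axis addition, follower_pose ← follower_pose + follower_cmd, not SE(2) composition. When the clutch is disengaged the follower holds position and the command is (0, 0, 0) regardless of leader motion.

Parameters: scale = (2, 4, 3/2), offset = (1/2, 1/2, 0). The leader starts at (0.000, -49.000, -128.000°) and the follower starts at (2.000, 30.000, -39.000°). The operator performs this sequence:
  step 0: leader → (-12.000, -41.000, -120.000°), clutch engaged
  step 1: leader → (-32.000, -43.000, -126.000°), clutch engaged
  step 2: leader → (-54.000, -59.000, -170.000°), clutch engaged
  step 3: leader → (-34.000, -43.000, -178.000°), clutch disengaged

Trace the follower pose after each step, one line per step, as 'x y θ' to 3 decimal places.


step 0: Δleader=(-12.000, 8.000, 8.000°), engaged; cmd=(-23.500, 32.500, 12.000°) → follower=(-21.500, 62.500, -27.000°)
step 1: Δleader=(-20.000, -2.000, -6.000°), engaged; cmd=(-39.500, -7.500, -9.000°) → follower=(-61.000, 55.000, -36.000°)
step 2: Δleader=(-22.000, -16.000, -44.000°), engaged; cmd=(-43.500, -63.500, -66.000°) → follower=(-104.500, -8.500, -102.000°)
step 3: Δleader=(20.000, 16.000, -8.000°), disengaged; cmd=(0,0,0) → follower holds at (-104.500, -8.500, -102.000°)

-21.500 62.500 -27.000
-61.000 55.000 -36.000
-104.500 -8.500 -102.000
-104.500 -8.500 -102.000


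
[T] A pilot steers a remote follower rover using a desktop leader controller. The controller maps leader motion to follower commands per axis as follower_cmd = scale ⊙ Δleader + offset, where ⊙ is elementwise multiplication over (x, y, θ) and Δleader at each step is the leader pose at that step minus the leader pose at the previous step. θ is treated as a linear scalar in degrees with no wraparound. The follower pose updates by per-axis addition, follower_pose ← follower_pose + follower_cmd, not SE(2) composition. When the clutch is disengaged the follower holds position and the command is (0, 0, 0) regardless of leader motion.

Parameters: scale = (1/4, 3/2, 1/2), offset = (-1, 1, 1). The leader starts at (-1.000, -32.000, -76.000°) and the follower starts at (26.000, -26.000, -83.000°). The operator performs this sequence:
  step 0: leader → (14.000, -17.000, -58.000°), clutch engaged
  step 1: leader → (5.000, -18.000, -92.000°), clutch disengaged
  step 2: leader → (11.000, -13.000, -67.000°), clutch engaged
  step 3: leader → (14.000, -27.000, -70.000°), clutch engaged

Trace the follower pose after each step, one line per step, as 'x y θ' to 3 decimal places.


28.750 -2.500 -73.000
28.750 -2.500 -73.000
29.250 6.000 -59.500
29.000 -14.000 -60.000

step 0: Δleader=(15.000, 15.000, 18.000°), engaged; cmd=(2.750, 23.500, 10.000°) → follower=(28.750, -2.500, -73.000°)
step 1: Δleader=(-9.000, -1.000, -34.000°), disengaged; cmd=(0,0,0) → follower holds at (28.750, -2.500, -73.000°)
step 2: Δleader=(6.000, 5.000, 25.000°), engaged; cmd=(0.500, 8.500, 13.500°) → follower=(29.250, 6.000, -59.500°)
step 3: Δleader=(3.000, -14.000, -3.000°), engaged; cmd=(-0.250, -20.000, -0.500°) → follower=(29.000, -14.000, -60.000°)


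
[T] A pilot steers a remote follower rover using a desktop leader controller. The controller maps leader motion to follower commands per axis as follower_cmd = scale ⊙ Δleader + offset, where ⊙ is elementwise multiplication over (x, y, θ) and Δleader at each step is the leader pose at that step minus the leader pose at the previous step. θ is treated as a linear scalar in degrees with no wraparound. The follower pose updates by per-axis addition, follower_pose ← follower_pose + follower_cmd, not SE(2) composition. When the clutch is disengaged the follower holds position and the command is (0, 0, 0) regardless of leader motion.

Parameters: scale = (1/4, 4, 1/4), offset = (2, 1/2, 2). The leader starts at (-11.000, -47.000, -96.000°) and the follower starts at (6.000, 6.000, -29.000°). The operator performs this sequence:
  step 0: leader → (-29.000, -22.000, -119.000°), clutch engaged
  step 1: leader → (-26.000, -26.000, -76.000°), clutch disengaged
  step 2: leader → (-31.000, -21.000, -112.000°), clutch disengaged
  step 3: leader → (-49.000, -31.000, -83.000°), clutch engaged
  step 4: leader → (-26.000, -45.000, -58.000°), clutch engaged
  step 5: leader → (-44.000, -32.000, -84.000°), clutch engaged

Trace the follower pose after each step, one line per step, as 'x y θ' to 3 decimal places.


3.500 106.500 -32.750
3.500 106.500 -32.750
3.500 106.500 -32.750
1.000 67.000 -23.500
8.750 11.500 -15.250
6.250 64.000 -19.750

step 0: Δleader=(-18.000, 25.000, -23.000°), engaged; cmd=(-2.500, 100.500, -3.750°) → follower=(3.500, 106.500, -32.750°)
step 1: Δleader=(3.000, -4.000, 43.000°), disengaged; cmd=(0,0,0) → follower holds at (3.500, 106.500, -32.750°)
step 2: Δleader=(-5.000, 5.000, -36.000°), disengaged; cmd=(0,0,0) → follower holds at (3.500, 106.500, -32.750°)
step 3: Δleader=(-18.000, -10.000, 29.000°), engaged; cmd=(-2.500, -39.500, 9.250°) → follower=(1.000, 67.000, -23.500°)
step 4: Δleader=(23.000, -14.000, 25.000°), engaged; cmd=(7.750, -55.500, 8.250°) → follower=(8.750, 11.500, -15.250°)
step 5: Δleader=(-18.000, 13.000, -26.000°), engaged; cmd=(-2.500, 52.500, -4.500°) → follower=(6.250, 64.000, -19.750°)


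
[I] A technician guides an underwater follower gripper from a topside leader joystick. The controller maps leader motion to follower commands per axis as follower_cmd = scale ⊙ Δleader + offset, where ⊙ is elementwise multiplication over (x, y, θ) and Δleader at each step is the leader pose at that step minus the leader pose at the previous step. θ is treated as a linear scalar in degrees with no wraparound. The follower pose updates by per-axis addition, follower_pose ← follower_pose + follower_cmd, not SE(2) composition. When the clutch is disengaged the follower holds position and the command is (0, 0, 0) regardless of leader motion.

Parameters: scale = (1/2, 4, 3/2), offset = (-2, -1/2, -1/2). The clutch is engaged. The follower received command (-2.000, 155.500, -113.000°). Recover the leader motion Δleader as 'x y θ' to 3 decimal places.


axis x: (-2.000 − -2) / (1/2) = 0.000
axis y: (155.500 − -1/2) / (4) = 39.000
axis θ: (-113.000 − -1/2) / (3/2) = -75.000

0.000 39.000 -75.000


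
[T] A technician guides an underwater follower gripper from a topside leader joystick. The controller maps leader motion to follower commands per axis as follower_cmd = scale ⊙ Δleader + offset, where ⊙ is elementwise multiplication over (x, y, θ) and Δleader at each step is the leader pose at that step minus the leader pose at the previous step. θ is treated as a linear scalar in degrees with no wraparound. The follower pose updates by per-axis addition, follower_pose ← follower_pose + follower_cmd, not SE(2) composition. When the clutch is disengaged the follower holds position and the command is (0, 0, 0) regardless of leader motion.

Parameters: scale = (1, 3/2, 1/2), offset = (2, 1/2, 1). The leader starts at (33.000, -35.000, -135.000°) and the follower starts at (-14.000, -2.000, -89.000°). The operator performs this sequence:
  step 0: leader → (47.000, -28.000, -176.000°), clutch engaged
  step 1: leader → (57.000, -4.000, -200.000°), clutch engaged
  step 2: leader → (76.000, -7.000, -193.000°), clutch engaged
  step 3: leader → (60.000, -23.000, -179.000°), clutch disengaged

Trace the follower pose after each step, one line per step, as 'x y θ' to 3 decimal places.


step 0: Δleader=(14.000, 7.000, -41.000°), engaged; cmd=(16.000, 11.000, -19.500°) → follower=(2.000, 9.000, -108.500°)
step 1: Δleader=(10.000, 24.000, -24.000°), engaged; cmd=(12.000, 36.500, -11.000°) → follower=(14.000, 45.500, -119.500°)
step 2: Δleader=(19.000, -3.000, 7.000°), engaged; cmd=(21.000, -4.000, 4.500°) → follower=(35.000, 41.500, -115.000°)
step 3: Δleader=(-16.000, -16.000, 14.000°), disengaged; cmd=(0,0,0) → follower holds at (35.000, 41.500, -115.000°)

2.000 9.000 -108.500
14.000 45.500 -119.500
35.000 41.500 -115.000
35.000 41.500 -115.000


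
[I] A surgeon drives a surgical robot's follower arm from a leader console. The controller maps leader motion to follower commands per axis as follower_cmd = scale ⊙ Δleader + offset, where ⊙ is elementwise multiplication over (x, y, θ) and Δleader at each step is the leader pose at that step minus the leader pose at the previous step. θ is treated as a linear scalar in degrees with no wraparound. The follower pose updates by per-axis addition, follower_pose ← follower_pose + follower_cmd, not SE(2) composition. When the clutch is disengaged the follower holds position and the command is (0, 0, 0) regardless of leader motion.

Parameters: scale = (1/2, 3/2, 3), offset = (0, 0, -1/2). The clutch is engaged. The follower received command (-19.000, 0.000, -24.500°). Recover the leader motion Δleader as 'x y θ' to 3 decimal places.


axis x: (-19.000 − 0) / (1/2) = -38.000
axis y: (0.000 − 0) / (3/2) = 0.000
axis θ: (-24.500 − -1/2) / (3) = -8.000

-38.000 0.000 -8.000


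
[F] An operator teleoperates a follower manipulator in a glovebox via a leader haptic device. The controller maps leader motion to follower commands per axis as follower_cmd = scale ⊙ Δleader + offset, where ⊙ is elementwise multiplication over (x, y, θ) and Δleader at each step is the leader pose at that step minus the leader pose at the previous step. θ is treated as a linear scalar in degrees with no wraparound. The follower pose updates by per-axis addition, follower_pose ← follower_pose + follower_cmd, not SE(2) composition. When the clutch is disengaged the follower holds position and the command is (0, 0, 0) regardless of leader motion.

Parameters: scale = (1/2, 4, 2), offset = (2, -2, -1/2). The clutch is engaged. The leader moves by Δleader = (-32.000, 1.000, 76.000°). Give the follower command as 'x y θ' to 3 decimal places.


-14.000 2.000 151.500

axis x: 1/2·-32.000 + 2 = -14.000
axis y: 4·1.000 + -2 = 2.000
axis θ: 2·76.000 + -1/2 = 151.500


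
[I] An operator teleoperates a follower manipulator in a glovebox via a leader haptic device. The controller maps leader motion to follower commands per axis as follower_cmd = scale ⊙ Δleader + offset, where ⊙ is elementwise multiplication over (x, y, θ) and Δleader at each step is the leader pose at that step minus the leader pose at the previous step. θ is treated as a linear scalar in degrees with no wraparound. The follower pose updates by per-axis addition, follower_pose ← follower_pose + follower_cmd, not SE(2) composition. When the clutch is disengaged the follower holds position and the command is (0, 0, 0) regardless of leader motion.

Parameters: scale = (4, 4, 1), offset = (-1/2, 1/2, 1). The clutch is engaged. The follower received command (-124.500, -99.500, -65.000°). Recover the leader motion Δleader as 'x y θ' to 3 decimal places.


-31.000 -25.000 -66.000

axis x: (-124.500 − -1/2) / (4) = -31.000
axis y: (-99.500 − 1/2) / (4) = -25.000
axis θ: (-65.000 − 1) / (1) = -66.000


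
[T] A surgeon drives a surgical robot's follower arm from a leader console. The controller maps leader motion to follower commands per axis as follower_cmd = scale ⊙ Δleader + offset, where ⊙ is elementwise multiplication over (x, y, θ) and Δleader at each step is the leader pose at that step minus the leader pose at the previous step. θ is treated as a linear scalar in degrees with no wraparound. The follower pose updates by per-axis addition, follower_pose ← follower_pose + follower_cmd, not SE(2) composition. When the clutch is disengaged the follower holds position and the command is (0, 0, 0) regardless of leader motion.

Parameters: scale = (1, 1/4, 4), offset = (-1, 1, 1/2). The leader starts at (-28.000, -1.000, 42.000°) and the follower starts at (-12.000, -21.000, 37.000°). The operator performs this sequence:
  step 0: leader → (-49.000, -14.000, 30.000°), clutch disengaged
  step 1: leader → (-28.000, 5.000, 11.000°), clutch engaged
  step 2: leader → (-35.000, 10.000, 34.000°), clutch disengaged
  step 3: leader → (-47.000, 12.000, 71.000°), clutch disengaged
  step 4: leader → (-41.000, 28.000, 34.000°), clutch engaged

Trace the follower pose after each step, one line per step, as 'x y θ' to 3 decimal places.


step 0: Δleader=(-21.000, -13.000, -12.000°), disengaged; cmd=(0,0,0) → follower holds at (-12.000, -21.000, 37.000°)
step 1: Δleader=(21.000, 19.000, -19.000°), engaged; cmd=(20.000, 5.750, -75.500°) → follower=(8.000, -15.250, -38.500°)
step 2: Δleader=(-7.000, 5.000, 23.000°), disengaged; cmd=(0,0,0) → follower holds at (8.000, -15.250, -38.500°)
step 3: Δleader=(-12.000, 2.000, 37.000°), disengaged; cmd=(0,0,0) → follower holds at (8.000, -15.250, -38.500°)
step 4: Δleader=(6.000, 16.000, -37.000°), engaged; cmd=(5.000, 5.000, -147.500°) → follower=(13.000, -10.250, -186.000°)

-12.000 -21.000 37.000
8.000 -15.250 -38.500
8.000 -15.250 -38.500
8.000 -15.250 -38.500
13.000 -10.250 -186.000


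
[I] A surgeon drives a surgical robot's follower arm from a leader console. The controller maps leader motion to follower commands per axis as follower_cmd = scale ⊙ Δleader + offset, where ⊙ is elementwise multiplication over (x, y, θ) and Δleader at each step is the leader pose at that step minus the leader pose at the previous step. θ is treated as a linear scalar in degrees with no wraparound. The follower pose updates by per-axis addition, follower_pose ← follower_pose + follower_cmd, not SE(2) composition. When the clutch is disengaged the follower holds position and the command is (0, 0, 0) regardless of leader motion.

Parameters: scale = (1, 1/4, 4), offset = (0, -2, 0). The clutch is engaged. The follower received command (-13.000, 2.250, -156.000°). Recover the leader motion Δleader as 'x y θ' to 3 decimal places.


-13.000 17.000 -39.000

axis x: (-13.000 − 0) / (1) = -13.000
axis y: (2.250 − -2) / (1/4) = 17.000
axis θ: (-156.000 − 0) / (4) = -39.000


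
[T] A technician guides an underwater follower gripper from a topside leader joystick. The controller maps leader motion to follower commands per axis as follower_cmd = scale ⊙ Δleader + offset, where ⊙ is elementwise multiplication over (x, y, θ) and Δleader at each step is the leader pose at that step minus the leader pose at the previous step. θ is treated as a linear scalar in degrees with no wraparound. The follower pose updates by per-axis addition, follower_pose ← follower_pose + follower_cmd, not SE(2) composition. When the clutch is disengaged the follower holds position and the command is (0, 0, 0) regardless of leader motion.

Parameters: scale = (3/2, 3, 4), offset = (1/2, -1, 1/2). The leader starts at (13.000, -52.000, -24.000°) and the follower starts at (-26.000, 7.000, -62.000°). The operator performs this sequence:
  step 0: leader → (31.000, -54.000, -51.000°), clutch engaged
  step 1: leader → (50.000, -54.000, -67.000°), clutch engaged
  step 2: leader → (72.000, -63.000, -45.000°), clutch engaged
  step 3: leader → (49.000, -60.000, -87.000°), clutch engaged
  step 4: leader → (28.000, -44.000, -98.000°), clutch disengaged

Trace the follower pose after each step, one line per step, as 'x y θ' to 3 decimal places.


step 0: Δleader=(18.000, -2.000, -27.000°), engaged; cmd=(27.500, -7.000, -107.500°) → follower=(1.500, 0.000, -169.500°)
step 1: Δleader=(19.000, 0.000, -16.000°), engaged; cmd=(29.000, -1.000, -63.500°) → follower=(30.500, -1.000, -233.000°)
step 2: Δleader=(22.000, -9.000, 22.000°), engaged; cmd=(33.500, -28.000, 88.500°) → follower=(64.000, -29.000, -144.500°)
step 3: Δleader=(-23.000, 3.000, -42.000°), engaged; cmd=(-34.000, 8.000, -167.500°) → follower=(30.000, -21.000, -312.000°)
step 4: Δleader=(-21.000, 16.000, -11.000°), disengaged; cmd=(0,0,0) → follower holds at (30.000, -21.000, -312.000°)

1.500 0.000 -169.500
30.500 -1.000 -233.000
64.000 -29.000 -144.500
30.000 -21.000 -312.000
30.000 -21.000 -312.000


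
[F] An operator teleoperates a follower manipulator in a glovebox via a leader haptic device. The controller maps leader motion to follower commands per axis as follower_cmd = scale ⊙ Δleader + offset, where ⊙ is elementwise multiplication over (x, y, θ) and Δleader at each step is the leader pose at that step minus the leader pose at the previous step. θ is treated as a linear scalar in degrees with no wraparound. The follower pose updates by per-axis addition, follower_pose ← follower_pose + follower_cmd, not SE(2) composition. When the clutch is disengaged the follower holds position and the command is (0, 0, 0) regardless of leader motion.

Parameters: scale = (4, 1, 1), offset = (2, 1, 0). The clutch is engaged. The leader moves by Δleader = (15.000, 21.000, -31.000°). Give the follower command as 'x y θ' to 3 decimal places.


62.000 22.000 -31.000

axis x: 4·15.000 + 2 = 62.000
axis y: 1·21.000 + 1 = 22.000
axis θ: 1·-31.000 + 0 = -31.000


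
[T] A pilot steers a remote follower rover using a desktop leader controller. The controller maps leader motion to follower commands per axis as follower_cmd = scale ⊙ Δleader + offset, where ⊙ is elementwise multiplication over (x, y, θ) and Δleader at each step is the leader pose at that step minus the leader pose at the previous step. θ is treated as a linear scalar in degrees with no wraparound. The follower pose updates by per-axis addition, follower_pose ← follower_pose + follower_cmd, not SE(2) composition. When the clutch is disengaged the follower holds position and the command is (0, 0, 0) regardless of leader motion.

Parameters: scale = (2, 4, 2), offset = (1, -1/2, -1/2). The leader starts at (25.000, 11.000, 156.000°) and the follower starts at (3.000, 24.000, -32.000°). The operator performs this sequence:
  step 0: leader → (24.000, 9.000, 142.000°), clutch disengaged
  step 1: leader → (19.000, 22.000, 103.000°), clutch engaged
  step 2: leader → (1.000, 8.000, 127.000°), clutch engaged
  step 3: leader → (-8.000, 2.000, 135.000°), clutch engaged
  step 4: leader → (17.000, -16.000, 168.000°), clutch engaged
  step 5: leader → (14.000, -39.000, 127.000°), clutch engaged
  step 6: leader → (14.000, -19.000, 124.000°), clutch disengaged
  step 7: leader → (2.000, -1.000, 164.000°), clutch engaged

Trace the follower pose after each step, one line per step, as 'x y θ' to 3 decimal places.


step 0: Δleader=(-1.000, -2.000, -14.000°), disengaged; cmd=(0,0,0) → follower holds at (3.000, 24.000, -32.000°)
step 1: Δleader=(-5.000, 13.000, -39.000°), engaged; cmd=(-9.000, 51.500, -78.500°) → follower=(-6.000, 75.500, -110.500°)
step 2: Δleader=(-18.000, -14.000, 24.000°), engaged; cmd=(-35.000, -56.500, 47.500°) → follower=(-41.000, 19.000, -63.000°)
step 3: Δleader=(-9.000, -6.000, 8.000°), engaged; cmd=(-17.000, -24.500, 15.500°) → follower=(-58.000, -5.500, -47.500°)
step 4: Δleader=(25.000, -18.000, 33.000°), engaged; cmd=(51.000, -72.500, 65.500°) → follower=(-7.000, -78.000, 18.000°)
step 5: Δleader=(-3.000, -23.000, -41.000°), engaged; cmd=(-5.000, -92.500, -82.500°) → follower=(-12.000, -170.500, -64.500°)
step 6: Δleader=(0.000, 20.000, -3.000°), disengaged; cmd=(0,0,0) → follower holds at (-12.000, -170.500, -64.500°)
step 7: Δleader=(-12.000, 18.000, 40.000°), engaged; cmd=(-23.000, 71.500, 79.500°) → follower=(-35.000, -99.000, 15.000°)

3.000 24.000 -32.000
-6.000 75.500 -110.500
-41.000 19.000 -63.000
-58.000 -5.500 -47.500
-7.000 -78.000 18.000
-12.000 -170.500 -64.500
-12.000 -170.500 -64.500
-35.000 -99.000 15.000


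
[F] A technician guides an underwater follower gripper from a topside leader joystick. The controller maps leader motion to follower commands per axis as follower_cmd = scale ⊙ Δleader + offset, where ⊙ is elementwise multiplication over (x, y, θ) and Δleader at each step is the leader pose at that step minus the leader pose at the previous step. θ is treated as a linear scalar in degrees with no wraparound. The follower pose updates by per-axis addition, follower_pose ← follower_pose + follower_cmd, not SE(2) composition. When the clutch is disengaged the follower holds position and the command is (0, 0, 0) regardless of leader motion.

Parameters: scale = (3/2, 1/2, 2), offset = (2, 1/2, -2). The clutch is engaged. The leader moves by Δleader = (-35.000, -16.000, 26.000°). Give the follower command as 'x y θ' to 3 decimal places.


-50.500 -7.500 50.000

axis x: 3/2·-35.000 + 2 = -50.500
axis y: 1/2·-16.000 + 1/2 = -7.500
axis θ: 2·26.000 + -2 = 50.000


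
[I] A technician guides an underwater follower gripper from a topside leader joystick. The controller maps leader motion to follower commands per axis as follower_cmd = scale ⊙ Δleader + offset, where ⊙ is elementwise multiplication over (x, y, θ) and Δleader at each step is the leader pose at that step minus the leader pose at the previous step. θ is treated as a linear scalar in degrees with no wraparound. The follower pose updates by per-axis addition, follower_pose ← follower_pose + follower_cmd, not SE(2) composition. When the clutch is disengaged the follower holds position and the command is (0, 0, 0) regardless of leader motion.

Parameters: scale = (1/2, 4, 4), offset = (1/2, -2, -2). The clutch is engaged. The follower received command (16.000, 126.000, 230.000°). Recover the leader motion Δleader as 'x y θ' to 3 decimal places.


31.000 32.000 58.000

axis x: (16.000 − 1/2) / (1/2) = 31.000
axis y: (126.000 − -2) / (4) = 32.000
axis θ: (230.000 − -2) / (4) = 58.000


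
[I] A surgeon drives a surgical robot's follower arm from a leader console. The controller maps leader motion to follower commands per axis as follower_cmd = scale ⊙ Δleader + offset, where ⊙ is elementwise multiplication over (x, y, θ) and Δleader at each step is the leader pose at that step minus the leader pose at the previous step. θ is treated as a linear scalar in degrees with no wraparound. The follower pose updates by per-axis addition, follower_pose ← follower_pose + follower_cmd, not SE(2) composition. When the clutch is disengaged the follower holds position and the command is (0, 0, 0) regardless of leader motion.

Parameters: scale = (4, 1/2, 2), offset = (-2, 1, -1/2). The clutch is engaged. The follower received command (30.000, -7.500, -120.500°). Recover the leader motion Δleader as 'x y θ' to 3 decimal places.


8.000 -17.000 -60.000

axis x: (30.000 − -2) / (4) = 8.000
axis y: (-7.500 − 1) / (1/2) = -17.000
axis θ: (-120.500 − -1/2) / (2) = -60.000
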